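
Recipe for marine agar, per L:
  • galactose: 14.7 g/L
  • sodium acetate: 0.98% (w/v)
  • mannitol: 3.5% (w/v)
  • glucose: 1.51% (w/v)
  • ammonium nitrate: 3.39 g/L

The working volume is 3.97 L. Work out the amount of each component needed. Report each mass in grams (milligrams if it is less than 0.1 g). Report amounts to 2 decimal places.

galactose 58.36 g; sodium acetate 38.91 g; mannitol 138.95 g; glucose 59.95 g; ammonium nitrate 13.46 g

Working volume: 3.97 L.
galactose: 14.7 g/L × 3.97 L = 58.36 g
sodium acetate: 0.98% w/v = 9.8 g/L → 9.8 × 3.97 L = 38.91 g
mannitol: 3.5 g per 100 mL × 3970 mL ÷ 100 = 138.95 g
glucose: 1.51% w/v = 15.1 g/L → 15.1 × 3.97 L = 59.95 g
ammonium nitrate: 3.39 g/L × 3.97 L = 13.46 g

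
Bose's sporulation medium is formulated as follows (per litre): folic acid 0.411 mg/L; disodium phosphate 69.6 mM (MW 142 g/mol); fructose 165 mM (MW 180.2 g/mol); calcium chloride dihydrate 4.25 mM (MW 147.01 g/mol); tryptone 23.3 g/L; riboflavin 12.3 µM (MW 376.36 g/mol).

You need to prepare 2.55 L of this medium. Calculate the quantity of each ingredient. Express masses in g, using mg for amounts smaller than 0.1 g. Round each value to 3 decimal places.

Working volume: 2.55 L.
folic acid: 0.411 mg/L × 2.55 L = 1.048 mg
disodium phosphate: 69.6 mmol/L × 142 g/mol × 2.55 L ÷ 1000 = 25.202 g
fructose: 165 mmol/L × 180.2 g/mol × 2.55 L ÷ 1000 = 75.819 g
calcium chloride dihydrate: 4.25 mmol/L × 147.01 g/mol × 2.55 L ÷ 1000 = 1.593 g
tryptone: 23.3 g/L × 2.55 L = 59.415 g
riboflavin: 12.3 µmol/L × 376.36 g/mol × 2.55 L ÷ 1000 = 11.805 mg

folic acid 1.048 mg; disodium phosphate 25.202 g; fructose 75.819 g; calcium chloride dihydrate 1.593 g; tryptone 59.415 g; riboflavin 11.805 mg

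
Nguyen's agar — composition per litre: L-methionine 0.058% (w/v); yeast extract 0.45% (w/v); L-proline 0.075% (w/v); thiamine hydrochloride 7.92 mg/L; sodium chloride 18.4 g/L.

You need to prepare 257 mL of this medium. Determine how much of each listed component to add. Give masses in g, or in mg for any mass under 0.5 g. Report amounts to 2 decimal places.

L-methionine 149.06 mg; yeast extract 1.16 g; L-proline 192.75 mg; thiamine hydrochloride 2.04 mg; sodium chloride 4.73 g

Scale factor relative to 1 L: 0.257.
L-methionine: 0.058 g per 100 mL × 257 mL ÷ 100 = 0.14906 g = 149.06 mg
yeast extract: 0.45 g per 100 mL × 257 mL ÷ 100 = 1.16 g
L-proline: 0.075% w/v = 0.75 g/L → 0.75 × 0.257 L = 0.19275 g = 192.75 mg
thiamine hydrochloride: 7.92 mg/L × 0.257 L = 2.04 mg
sodium chloride: 18.4 g/L × 0.257 L = 4.73 g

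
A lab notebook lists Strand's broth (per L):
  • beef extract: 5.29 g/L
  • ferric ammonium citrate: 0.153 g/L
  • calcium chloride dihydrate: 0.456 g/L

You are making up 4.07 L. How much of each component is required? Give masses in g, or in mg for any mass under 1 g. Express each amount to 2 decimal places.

Scale factor relative to 1 L: 4.07.
beef extract: 5.29 g/L × 4.07 L = 21.53 g
ferric ammonium citrate: 0.153 g/L × 4.07 L = 0.62271 g = 622.71 mg
calcium chloride dihydrate: 0.456 g/L × 4.07 L = 1.86 g

beef extract 21.53 g; ferric ammonium citrate 622.71 mg; calcium chloride dihydrate 1.86 g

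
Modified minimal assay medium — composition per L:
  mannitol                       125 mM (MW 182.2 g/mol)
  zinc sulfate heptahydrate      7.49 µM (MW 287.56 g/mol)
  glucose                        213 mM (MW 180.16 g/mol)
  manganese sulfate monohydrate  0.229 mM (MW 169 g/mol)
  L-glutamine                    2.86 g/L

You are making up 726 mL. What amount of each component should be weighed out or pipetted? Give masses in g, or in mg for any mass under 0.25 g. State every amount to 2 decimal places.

Working volume: 726 mL = 0.726 L.
mannitol: 125 mmol/L × 182.2 g/mol × 0.726 L ÷ 1000 = 16.53 g
zinc sulfate heptahydrate: 7.49 µmol/L × 287.56 g/mol × 0.726 L ÷ 1000 = 1.56 mg
glucose: 213 mmol/L × 180.16 g/mol × 0.726 L ÷ 1000 = 27.86 g
manganese sulfate monohydrate: 0.229 mmol/L × 169 mg/mmol × 0.726 L = 28.10 mg
L-glutamine: 2.86 g/L × 0.726 L = 2.08 g

mannitol 16.53 g; zinc sulfate heptahydrate 1.56 mg; glucose 27.86 g; manganese sulfate monohydrate 28.10 mg; L-glutamine 2.08 g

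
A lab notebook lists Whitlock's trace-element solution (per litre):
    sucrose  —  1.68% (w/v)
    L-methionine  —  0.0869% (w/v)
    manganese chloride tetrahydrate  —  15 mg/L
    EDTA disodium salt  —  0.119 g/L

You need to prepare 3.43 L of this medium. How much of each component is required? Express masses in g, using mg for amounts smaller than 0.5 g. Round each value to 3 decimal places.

Scale factor relative to 1 L: 3.43.
sucrose: 1.68% w/v = 16.8 g/L → 16.8 × 3.43 L = 57.624 g
L-methionine: 0.0869% w/v = 0.869 g/L → 0.869 × 3.43 L = 2.981 g
manganese chloride tetrahydrate: 15 mg/L × 3.43 L = 51.450 mg
EDTA disodium salt: 0.119 g/L × 3.43 L = 0.40817 g = 408.170 mg

sucrose 57.624 g; L-methionine 2.981 g; manganese chloride tetrahydrate 51.450 mg; EDTA disodium salt 408.170 mg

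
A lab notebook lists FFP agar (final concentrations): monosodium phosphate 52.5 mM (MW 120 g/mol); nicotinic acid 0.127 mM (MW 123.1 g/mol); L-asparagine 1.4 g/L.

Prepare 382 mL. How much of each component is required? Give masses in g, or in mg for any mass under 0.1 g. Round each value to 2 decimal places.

monosodium phosphate 2.41 g; nicotinic acid 5.97 mg; L-asparagine 0.53 g

Scale factor relative to 1 L: 0.382.
monosodium phosphate: 52.5 mmol/L × 120 g/mol × 0.382 L ÷ 1000 = 2.41 g
nicotinic acid: 0.127 mmol/L × 123.1 mg/mmol × 0.382 L = 5.97 mg
L-asparagine: 1.4 g/L × 0.382 L = 0.53 g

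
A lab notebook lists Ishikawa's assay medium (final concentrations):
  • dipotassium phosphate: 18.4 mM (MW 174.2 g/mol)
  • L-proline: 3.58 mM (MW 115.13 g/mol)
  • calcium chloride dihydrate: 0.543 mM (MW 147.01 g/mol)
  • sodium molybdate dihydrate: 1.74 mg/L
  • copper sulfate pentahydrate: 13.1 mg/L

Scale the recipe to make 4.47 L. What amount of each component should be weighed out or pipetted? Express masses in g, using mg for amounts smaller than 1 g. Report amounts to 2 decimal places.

Working volume: 4.47 L.
dipotassium phosphate: 18.4 mmol/L × 174.2 g/mol × 4.47 L ÷ 1000 = 14.33 g
L-proline: 3.58 mmol/L × 115.13 g/mol × 4.47 L ÷ 1000 = 1.84 g
calcium chloride dihydrate: 0.543 mmol/L × 147.01 mg/mmol × 4.47 L = 356.82 mg
sodium molybdate dihydrate: 1.74 mg/L × 4.47 L = 7.78 mg
copper sulfate pentahydrate: 13.1 mg/L × 4.47 L = 58.56 mg

dipotassium phosphate 14.33 g; L-proline 1.84 g; calcium chloride dihydrate 356.82 mg; sodium molybdate dihydrate 7.78 mg; copper sulfate pentahydrate 58.56 mg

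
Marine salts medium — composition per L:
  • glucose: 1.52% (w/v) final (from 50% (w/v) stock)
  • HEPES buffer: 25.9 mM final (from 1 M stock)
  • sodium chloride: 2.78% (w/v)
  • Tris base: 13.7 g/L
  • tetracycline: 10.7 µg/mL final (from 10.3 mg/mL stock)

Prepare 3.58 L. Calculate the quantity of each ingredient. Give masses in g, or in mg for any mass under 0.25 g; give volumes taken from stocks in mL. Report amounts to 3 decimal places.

Scale factor relative to 1 L: 3.58.
glucose: V = C2·V2/C1 = 1.52% ÷ 50% × 3580 mL = 108.832 mL
HEPES buffer: dilute stock: 25.9 mM × 3580 mL ÷ 1000 mM = 92.722 mL
sodium chloride: 2.78% w/v = 27.8 g/L → 27.8 × 3.58 L = 99.524 g
Tris base: 13.7 g/L × 3.58 L = 49.046 g
tetracycline: C1V1 = C2V2 → 10.7 µg/mL × 3580 mL ÷ 10300 µg/mL = 3.719 mL

glucose 108.832 mL; HEPES buffer 92.722 mL; sodium chloride 99.524 g; Tris base 49.046 g; tetracycline 3.719 mL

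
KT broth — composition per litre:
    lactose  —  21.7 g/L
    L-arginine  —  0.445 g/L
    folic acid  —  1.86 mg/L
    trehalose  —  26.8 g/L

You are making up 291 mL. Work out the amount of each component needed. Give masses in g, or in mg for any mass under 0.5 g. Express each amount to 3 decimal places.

lactose 6.315 g; L-arginine 129.495 mg; folic acid 0.541 mg; trehalose 7.799 g

Working volume: 291 mL = 0.291 L.
lactose: 21.7 g/L × 0.291 L = 6.315 g
L-arginine: 0.445 g/L × 0.291 L = 0.129495 g = 129.495 mg
folic acid: 1.86 mg/L × 0.291 L = 0.541 mg
trehalose: 26.8 g/L × 0.291 L = 7.799 g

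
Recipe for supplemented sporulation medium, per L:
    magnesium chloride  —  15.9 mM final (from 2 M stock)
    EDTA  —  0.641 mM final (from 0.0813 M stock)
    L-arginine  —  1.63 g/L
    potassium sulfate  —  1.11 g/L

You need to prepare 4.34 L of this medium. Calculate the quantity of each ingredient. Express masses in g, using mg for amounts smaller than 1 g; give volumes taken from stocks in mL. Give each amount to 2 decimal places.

Working volume: 4.34 L.
magnesium chloride: dilute stock: 15.9 mM × 4340 mL ÷ 2000 mM = 34.50 mL
EDTA: V = C2·V2/C1 = 0.641 mM × 4340 mL ÷ 81.3 mM = 34.22 mL
L-arginine: 1.63 g/L × 4.34 L = 7.07 g
potassium sulfate: 1.11 g/L × 4.34 L = 4.82 g

magnesium chloride 34.50 mL; EDTA 34.22 mL; L-arginine 7.07 g; potassium sulfate 4.82 g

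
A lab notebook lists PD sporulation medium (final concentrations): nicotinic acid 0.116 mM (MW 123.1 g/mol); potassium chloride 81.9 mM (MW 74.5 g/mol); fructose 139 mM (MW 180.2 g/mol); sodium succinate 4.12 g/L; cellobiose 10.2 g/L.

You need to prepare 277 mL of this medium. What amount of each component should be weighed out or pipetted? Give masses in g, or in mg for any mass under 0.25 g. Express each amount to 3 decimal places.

Scale factor relative to 1 L: 0.277.
nicotinic acid: 0.116 mmol/L × 123.1 mg/mmol × 0.277 L = 3.955 mg
potassium chloride: 81.9 mmol/L × 74.5 g/mol × 0.277 L ÷ 1000 = 1.690 g
fructose: 139 mmol/L × 180.2 g/mol × 0.277 L ÷ 1000 = 6.938 g
sodium succinate: 4.12 g/L × 0.277 L = 1.141 g
cellobiose: 10.2 g/L × 0.277 L = 2.825 g

nicotinic acid 3.955 mg; potassium chloride 1.690 g; fructose 6.938 g; sodium succinate 1.141 g; cellobiose 2.825 g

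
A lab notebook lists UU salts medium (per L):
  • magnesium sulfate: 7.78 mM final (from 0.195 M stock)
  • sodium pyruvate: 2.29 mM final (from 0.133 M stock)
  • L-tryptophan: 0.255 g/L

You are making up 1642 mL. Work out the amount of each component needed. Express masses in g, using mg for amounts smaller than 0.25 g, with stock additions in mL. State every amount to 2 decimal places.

Target volume = 1642 mL = 1.642 L.
magnesium sulfate: dilute stock: 7.78 mM × 1642 mL ÷ 195 mM = 65.51 mL
sodium pyruvate: dilute stock: 2.29 mM × 1642 mL ÷ 133 mM = 28.27 mL
L-tryptophan: 0.255 g/L × 1.642 L = 0.42 g

magnesium sulfate 65.51 mL; sodium pyruvate 28.27 mL; L-tryptophan 0.42 g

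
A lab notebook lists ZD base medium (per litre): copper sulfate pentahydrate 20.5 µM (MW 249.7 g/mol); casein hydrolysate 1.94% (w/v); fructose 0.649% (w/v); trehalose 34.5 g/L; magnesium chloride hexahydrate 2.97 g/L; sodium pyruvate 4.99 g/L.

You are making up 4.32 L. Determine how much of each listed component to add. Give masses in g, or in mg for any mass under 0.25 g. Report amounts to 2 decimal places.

copper sulfate pentahydrate 22.11 mg; casein hydrolysate 83.81 g; fructose 28.04 g; trehalose 149.04 g; magnesium chloride hexahydrate 12.83 g; sodium pyruvate 21.56 g

Scale factor relative to 1 L: 4.32.
copper sulfate pentahydrate: 20.5 µmol/L × 249.7 g/mol × 4.32 L ÷ 1000 = 22.11 mg
casein hydrolysate: 1.94% w/v = 19.4 g/L → 19.4 × 4.32 L = 83.81 g
fructose: 0.649 g per 100 mL × 4320 mL ÷ 100 = 28.04 g
trehalose: 34.5 g/L × 4.32 L = 149.04 g
magnesium chloride hexahydrate: 2.97 g/L × 4.32 L = 12.83 g
sodium pyruvate: 4.99 g/L × 4.32 L = 21.56 g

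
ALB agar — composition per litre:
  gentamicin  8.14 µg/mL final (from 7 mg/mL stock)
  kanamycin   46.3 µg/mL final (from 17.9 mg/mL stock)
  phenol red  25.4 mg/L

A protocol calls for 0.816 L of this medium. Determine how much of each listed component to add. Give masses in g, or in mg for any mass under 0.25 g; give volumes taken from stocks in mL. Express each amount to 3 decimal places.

Working volume: 0.816 L.
gentamicin: V = C2·V2/C1 = 8.14 µg/mL × 816 mL ÷ 7000 µg/mL = 0.949 mL
kanamycin: V = C2·V2/C1 = 46.3 µg/mL × 816 mL ÷ 17900 µg/mL = 2.111 mL
phenol red: 25.4 mg/L × 0.816 L = 20.726 mg

gentamicin 0.949 mL; kanamycin 2.111 mL; phenol red 20.726 mg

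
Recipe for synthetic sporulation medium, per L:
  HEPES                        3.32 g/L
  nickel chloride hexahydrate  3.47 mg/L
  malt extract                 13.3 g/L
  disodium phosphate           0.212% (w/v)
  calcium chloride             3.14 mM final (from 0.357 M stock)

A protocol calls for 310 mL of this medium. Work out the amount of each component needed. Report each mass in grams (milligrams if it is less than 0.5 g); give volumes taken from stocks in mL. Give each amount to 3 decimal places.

HEPES 1.029 g; nickel chloride hexahydrate 1.076 mg; malt extract 4.123 g; disodium phosphate 0.657 g; calcium chloride 2.727 mL

Scale factor relative to 1 L: 0.31.
HEPES: 3.32 g/L × 0.31 L = 1.029 g
nickel chloride hexahydrate: 3.47 mg/L × 0.31 L = 1.076 mg
malt extract: 13.3 g/L × 0.31 L = 4.123 g
disodium phosphate: 0.212% w/v = 2.12 g/L → 2.12 × 0.31 L = 0.657 g
calcium chloride: C1V1 = C2V2 → 3.14 mM × 310 mL ÷ 357 mM = 2.727 mL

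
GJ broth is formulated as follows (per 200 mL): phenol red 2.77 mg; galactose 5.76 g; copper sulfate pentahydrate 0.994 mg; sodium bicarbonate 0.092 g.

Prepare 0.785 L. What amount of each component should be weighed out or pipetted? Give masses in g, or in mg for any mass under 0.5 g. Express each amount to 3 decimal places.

Ratio of target to recipe volume: 785 / 200 = 3.925.
phenol red: 2.77 mg × (785 mL / 200 mL) = 10.872 mg
galactose: 5.76 g × (785 mL / 200 mL) = 22.608 g
copper sulfate pentahydrate: 0.994 mg × (785 mL / 200 mL) = 3.901 mg
sodium bicarbonate: 0.092 g × (785 mL / 200 mL) = 0.3611 g = 361.100 mg

phenol red 10.872 mg; galactose 22.608 g; copper sulfate pentahydrate 3.901 mg; sodium bicarbonate 361.100 mg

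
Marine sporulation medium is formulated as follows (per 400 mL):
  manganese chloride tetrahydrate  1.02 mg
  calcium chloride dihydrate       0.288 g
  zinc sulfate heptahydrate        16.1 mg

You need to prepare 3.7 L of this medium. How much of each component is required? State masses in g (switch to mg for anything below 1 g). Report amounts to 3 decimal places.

Scale factor = 3700 mL / 400 mL = 9.25.
manganese chloride tetrahydrate: 1.02 mg × (3700 mL / 400 mL) = 9.435 mg
calcium chloride dihydrate: 0.288 g × (3700 mL / 400 mL) = 2.664 g
zinc sulfate heptahydrate: 16.1 mg × (3700 mL / 400 mL) = 148.925 mg

manganese chloride tetrahydrate 9.435 mg; calcium chloride dihydrate 2.664 g; zinc sulfate heptahydrate 148.925 mg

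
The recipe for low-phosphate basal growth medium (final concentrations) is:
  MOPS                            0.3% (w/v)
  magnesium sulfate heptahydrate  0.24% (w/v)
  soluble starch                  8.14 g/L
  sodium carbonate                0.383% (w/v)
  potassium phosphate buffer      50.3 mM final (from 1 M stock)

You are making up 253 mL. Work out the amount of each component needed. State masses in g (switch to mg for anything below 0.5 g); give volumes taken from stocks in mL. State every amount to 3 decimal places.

Working volume: 253 mL = 0.253 L.
MOPS: 0.3% w/v = 3 g/L → 3 × 0.253 L = 0.759 g
magnesium sulfate heptahydrate: 0.24 g per 100 mL × 253 mL ÷ 100 = 0.607 g
soluble starch: 8.14 g/L × 0.253 L = 2.059 g
sodium carbonate: 0.383% w/v = 3.83 g/L → 3.83 × 0.253 L = 0.969 g
potassium phosphate buffer: dilute stock: 50.3 mM × 253 mL ÷ 1000 mM = 12.726 mL

MOPS 0.759 g; magnesium sulfate heptahydrate 0.607 g; soluble starch 2.059 g; sodium carbonate 0.969 g; potassium phosphate buffer 12.726 mL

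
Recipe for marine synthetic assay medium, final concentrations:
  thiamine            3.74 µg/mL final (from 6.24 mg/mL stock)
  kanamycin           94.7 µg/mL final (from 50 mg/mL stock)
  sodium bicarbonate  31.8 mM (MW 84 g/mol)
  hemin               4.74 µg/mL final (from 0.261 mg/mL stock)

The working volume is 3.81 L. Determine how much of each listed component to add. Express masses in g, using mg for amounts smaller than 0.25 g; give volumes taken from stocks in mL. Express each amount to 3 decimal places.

thiamine 2.284 mL; kanamycin 7.216 mL; sodium bicarbonate 10.177 g; hemin 69.193 mL

Scale factor relative to 1 L: 3.81.
thiamine: dilute stock: 3.74 µg/mL × 3810 mL ÷ 6240 µg/mL = 2.284 mL
kanamycin: C1V1 = C2V2 → 94.7 µg/mL × 3810 mL ÷ 50000 µg/mL = 7.216 mL
sodium bicarbonate: 31.8 mmol/L × 84 g/mol × 3.81 L ÷ 1000 = 10.177 g
hemin: V = C2·V2/C1 = 4.74 µg/mL × 3810 mL ÷ 261 µg/mL = 69.193 mL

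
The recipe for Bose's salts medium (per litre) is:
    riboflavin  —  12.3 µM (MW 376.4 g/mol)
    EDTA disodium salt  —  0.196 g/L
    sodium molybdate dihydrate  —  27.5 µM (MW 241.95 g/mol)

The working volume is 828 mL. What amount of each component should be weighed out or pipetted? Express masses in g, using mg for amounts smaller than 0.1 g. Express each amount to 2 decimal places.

riboflavin 3.83 mg; EDTA disodium salt 0.16 g; sodium molybdate dihydrate 5.51 mg

Working volume: 828 mL = 0.828 L.
riboflavin: 12.3 µmol/L × 376.4 g/mol × 0.828 L ÷ 1000 = 3.83 mg
EDTA disodium salt: 0.196 g/L × 0.828 L = 0.16 g
sodium molybdate dihydrate: 27.5 µmol/L × 241.95 g/mol × 0.828 L ÷ 1000 = 5.51 mg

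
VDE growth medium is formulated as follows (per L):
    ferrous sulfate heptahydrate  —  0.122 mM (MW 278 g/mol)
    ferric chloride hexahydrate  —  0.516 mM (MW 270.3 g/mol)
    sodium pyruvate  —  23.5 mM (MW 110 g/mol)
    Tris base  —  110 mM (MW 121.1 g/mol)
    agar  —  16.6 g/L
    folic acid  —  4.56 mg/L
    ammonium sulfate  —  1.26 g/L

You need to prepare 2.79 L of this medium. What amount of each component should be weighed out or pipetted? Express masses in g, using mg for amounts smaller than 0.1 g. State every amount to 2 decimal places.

ferrous sulfate heptahydrate 94.63 mg; ferric chloride hexahydrate 0.39 g; sodium pyruvate 7.21 g; Tris base 37.17 g; agar 46.31 g; folic acid 12.72 mg; ammonium sulfate 3.52 g

Working volume: 2.79 L.
ferrous sulfate heptahydrate: 0.122 mmol/L × 278 mg/mmol × 2.79 L = 94.63 mg
ferric chloride hexahydrate: 0.516 mmol/L × 270.3 g/mol × 2.79 L ÷ 1000 = 0.39 g
sodium pyruvate: 23.5 mmol/L × 110 g/mol × 2.79 L ÷ 1000 = 7.21 g
Tris base: 110 mmol/L × 121.1 g/mol × 2.79 L ÷ 1000 = 37.17 g
agar: 16.6 g/L × 2.79 L = 46.31 g
folic acid: 4.56 mg/L × 2.79 L = 12.72 mg
ammonium sulfate: 1.26 g/L × 2.79 L = 3.52 g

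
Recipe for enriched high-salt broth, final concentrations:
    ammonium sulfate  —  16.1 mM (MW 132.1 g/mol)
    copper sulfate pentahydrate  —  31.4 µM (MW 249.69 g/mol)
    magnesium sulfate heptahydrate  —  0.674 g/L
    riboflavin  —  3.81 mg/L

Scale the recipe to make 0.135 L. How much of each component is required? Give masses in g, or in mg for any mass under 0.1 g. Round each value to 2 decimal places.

ammonium sulfate 0.29 g; copper sulfate pentahydrate 1.06 mg; magnesium sulfate heptahydrate 90.99 mg; riboflavin 0.51 mg

Scale factor relative to 1 L: 0.135.
ammonium sulfate: 16.1 mmol/L × 132.1 g/mol × 0.135 L ÷ 1000 = 0.29 g
copper sulfate pentahydrate: 31.4 µmol/L × 249.69 g/mol × 0.135 L ÷ 1000 = 1.06 mg
magnesium sulfate heptahydrate: 0.674 g/L × 0.135 L = 0.09099 g = 90.99 mg
riboflavin: 3.81 mg/L × 0.135 L = 0.51 mg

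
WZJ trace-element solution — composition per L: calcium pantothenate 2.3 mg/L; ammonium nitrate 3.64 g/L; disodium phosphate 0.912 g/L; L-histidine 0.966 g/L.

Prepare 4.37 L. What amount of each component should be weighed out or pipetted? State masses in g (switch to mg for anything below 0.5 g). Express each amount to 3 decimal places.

Scale factor relative to 1 L: 4.37.
calcium pantothenate: 2.3 mg/L × 4.37 L = 10.051 mg
ammonium nitrate: 3.64 g/L × 4.37 L = 15.907 g
disodium phosphate: 0.912 g/L × 4.37 L = 3.985 g
L-histidine: 0.966 g/L × 4.37 L = 4.221 g

calcium pantothenate 10.051 mg; ammonium nitrate 15.907 g; disodium phosphate 3.985 g; L-histidine 4.221 g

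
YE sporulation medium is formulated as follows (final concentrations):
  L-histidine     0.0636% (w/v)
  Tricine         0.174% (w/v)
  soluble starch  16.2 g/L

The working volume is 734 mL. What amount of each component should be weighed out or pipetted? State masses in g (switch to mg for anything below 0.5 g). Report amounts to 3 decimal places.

L-histidine 466.824 mg; Tricine 1.277 g; soluble starch 11.891 g

Working volume: 734 mL = 0.734 L.
L-histidine: 0.0636 g per 100 mL × 734 mL ÷ 100 = 0.466824 g = 466.824 mg
Tricine: 0.174 g per 100 mL × 734 mL ÷ 100 = 1.277 g
soluble starch: 16.2 g/L × 0.734 L = 11.891 g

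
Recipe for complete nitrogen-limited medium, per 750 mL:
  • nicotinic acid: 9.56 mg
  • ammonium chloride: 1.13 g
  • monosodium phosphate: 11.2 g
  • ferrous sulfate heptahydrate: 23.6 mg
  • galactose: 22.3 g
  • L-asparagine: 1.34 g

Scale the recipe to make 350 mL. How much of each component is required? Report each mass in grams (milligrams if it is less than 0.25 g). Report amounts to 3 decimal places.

nicotinic acid 4.461 mg; ammonium chloride 0.527 g; monosodium phosphate 5.227 g; ferrous sulfate heptahydrate 11.013 mg; galactose 10.407 g; L-asparagine 0.625 g

Ratio of target to recipe volume: 350 / 750 = 0.466667.
nicotinic acid: 9.56 mg × (350 mL / 750 mL) = 4.461 mg
ammonium chloride: 1.13 g × (350 mL / 750 mL) = 0.527 g
monosodium phosphate: 11.2 g × (350 mL / 750 mL) = 5.227 g
ferrous sulfate heptahydrate: 23.6 mg × (350 mL / 750 mL) = 11.013 mg
galactose: 22.3 g × (350 mL / 750 mL) = 10.407 g
L-asparagine: 1.34 g × (350 mL / 750 mL) = 0.625 g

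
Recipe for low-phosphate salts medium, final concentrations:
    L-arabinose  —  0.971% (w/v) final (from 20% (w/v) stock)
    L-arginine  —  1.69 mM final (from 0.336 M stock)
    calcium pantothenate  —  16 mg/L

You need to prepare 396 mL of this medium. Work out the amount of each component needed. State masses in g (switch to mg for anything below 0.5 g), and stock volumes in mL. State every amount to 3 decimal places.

L-arabinose 19.226 mL; L-arginine 1.992 mL; calcium pantothenate 6.336 mg

Scale factor relative to 1 L: 0.396.
L-arabinose: dilute stock: 0.971% ÷ 20% × 396 mL = 19.226 mL
L-arginine: V = C2·V2/C1 = 1.69 mM × 396 mL ÷ 336 mM = 1.992 mL
calcium pantothenate: 16 mg/L × 0.396 L = 6.336 mg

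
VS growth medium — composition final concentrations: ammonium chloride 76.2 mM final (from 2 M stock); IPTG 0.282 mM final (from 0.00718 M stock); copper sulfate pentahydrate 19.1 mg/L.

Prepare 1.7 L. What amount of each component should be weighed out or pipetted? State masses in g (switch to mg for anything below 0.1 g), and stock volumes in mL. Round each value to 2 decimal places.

ammonium chloride 64.77 mL; IPTG 66.77 mL; copper sulfate pentahydrate 32.47 mg

Working volume: 1.7 L.
ammonium chloride: C1V1 = C2V2 → 76.2 mM × 1700 mL ÷ 2000 mM = 64.77 mL
IPTG: dilute stock: 0.282 mM × 1700 mL ÷ 7.18 mM = 66.77 mL
copper sulfate pentahydrate: 19.1 mg/L × 1.7 L = 32.47 mg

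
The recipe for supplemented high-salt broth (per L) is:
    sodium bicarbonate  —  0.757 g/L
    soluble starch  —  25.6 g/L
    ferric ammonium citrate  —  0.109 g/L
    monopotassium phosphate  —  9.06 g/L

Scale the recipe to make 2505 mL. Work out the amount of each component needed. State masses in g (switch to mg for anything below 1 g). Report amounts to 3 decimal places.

Working volume: 2505 mL = 2.505 L.
sodium bicarbonate: 0.757 g/L × 2.505 L = 1.896 g
soluble starch: 25.6 g/L × 2.505 L = 64.128 g
ferric ammonium citrate: 0.109 g/L × 2.505 L = 0.273045 g = 273.045 mg
monopotassium phosphate: 9.06 g/L × 2.505 L = 22.695 g

sodium bicarbonate 1.896 g; soluble starch 64.128 g; ferric ammonium citrate 273.045 mg; monopotassium phosphate 22.695 g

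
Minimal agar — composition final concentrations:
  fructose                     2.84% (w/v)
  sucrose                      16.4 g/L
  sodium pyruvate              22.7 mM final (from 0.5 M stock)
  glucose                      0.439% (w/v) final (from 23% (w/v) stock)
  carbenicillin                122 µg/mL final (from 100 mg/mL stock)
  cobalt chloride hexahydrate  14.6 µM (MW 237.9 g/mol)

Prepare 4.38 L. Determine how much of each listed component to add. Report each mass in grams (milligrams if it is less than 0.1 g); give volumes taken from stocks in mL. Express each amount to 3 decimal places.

fructose 124.392 g; sucrose 71.832 g; sodium pyruvate 198.852 mL; glucose 83.601 mL; carbenicillin 5.344 mL; cobalt chloride hexahydrate 15.213 mg

Scale factor relative to 1 L: 4.38.
fructose: 2.84% w/v = 28.4 g/L → 28.4 × 4.38 L = 124.392 g
sucrose: 16.4 g/L × 4.38 L = 71.832 g
sodium pyruvate: dilute stock: 22.7 mM × 4380 mL ÷ 500 mM = 198.852 mL
glucose: V = C2·V2/C1 = 0.439% ÷ 23% × 4380 mL = 83.601 mL
carbenicillin: dilute stock: 122 µg/mL × 4380 mL ÷ 100000 µg/mL = 5.344 mL
cobalt chloride hexahydrate: 14.6 µmol/L × 237.9 g/mol × 4.38 L ÷ 1000 = 15.213 mg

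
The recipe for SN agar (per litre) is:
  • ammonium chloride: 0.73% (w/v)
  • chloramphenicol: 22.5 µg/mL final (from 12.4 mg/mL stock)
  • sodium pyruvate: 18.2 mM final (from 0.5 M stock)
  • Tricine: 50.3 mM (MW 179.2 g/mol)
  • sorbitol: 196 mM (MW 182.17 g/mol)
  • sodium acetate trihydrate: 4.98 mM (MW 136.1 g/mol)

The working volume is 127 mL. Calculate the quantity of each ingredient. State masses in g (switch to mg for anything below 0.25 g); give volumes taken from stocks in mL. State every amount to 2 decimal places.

Target volume = 127 mL = 0.127 L.
ammonium chloride: 0.73% w/v = 7.3 g/L → 7.3 × 0.127 L = 0.93 g
chloramphenicol: C1V1 = C2V2 → 22.5 µg/mL × 127 mL ÷ 12400 µg/mL = 0.23 mL
sodium pyruvate: V = C2·V2/C1 = 18.2 mM × 127 mL ÷ 500 mM = 4.62 mL
Tricine: 50.3 mmol/L × 179.2 g/mol × 0.127 L ÷ 1000 = 1.14 g
sorbitol: 196 mmol/L × 182.17 g/mol × 0.127 L ÷ 1000 = 4.53 g
sodium acetate trihydrate: 4.98 mmol/L × 136.1 mg/mmol × 0.127 L = 86.08 mg

ammonium chloride 0.93 g; chloramphenicol 0.23 mL; sodium pyruvate 4.62 mL; Tricine 1.14 g; sorbitol 4.53 g; sodium acetate trihydrate 86.08 mg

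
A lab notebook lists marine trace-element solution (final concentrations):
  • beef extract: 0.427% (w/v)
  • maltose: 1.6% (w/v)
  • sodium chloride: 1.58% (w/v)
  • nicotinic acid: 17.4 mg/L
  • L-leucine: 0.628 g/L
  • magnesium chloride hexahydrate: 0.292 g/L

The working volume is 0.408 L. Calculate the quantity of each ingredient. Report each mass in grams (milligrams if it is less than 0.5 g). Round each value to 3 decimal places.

beef extract 1.742 g; maltose 6.528 g; sodium chloride 6.446 g; nicotinic acid 7.099 mg; L-leucine 256.224 mg; magnesium chloride hexahydrate 119.136 mg

Working volume: 0.408 L.
beef extract: 0.427 g per 100 mL × 408 mL ÷ 100 = 1.742 g
maltose: 1.6% w/v = 16 g/L → 16 × 0.408 L = 6.528 g
sodium chloride: 1.58% w/v = 15.8 g/L → 15.8 × 0.408 L = 6.446 g
nicotinic acid: 17.4 mg/L × 0.408 L = 7.099 mg
L-leucine: 0.628 g/L × 0.408 L = 0.256224 g = 256.224 mg
magnesium chloride hexahydrate: 0.292 g/L × 0.408 L = 0.119136 g = 119.136 mg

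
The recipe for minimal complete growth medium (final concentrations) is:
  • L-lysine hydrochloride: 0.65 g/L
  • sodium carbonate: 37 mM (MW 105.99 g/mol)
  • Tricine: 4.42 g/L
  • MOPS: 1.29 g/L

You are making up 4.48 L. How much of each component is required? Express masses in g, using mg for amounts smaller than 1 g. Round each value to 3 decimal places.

Scale factor relative to 1 L: 4.48.
L-lysine hydrochloride: 0.65 g/L × 4.48 L = 2.912 g
sodium carbonate: 37 mmol/L × 105.99 g/mol × 4.48 L ÷ 1000 = 17.569 g
Tricine: 4.42 g/L × 4.48 L = 19.802 g
MOPS: 1.29 g/L × 4.48 L = 5.779 g

L-lysine hydrochloride 2.912 g; sodium carbonate 17.569 g; Tricine 19.802 g; MOPS 5.779 g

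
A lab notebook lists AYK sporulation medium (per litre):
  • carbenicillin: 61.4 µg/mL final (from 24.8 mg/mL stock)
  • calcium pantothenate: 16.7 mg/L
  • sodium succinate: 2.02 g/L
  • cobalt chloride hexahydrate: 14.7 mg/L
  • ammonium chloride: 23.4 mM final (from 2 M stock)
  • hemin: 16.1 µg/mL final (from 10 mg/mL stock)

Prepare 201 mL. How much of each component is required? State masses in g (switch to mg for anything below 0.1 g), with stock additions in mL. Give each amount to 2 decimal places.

Target volume = 201 mL = 0.201 L.
carbenicillin: V = C2·V2/C1 = 61.4 µg/mL × 201 mL ÷ 24800 µg/mL = 0.50 mL
calcium pantothenate: 16.7 mg/L × 0.201 L = 3.36 mg
sodium succinate: 2.02 g/L × 0.201 L = 0.41 g
cobalt chloride hexahydrate: 14.7 mg/L × 0.201 L = 2.95 mg
ammonium chloride: C1V1 = C2V2 → 23.4 mM × 201 mL ÷ 2000 mM = 2.35 mL
hemin: C1V1 = C2V2 → 16.1 µg/mL × 201 mL ÷ 10000 µg/mL = 0.32 mL

carbenicillin 0.50 mL; calcium pantothenate 3.36 mg; sodium succinate 0.41 g; cobalt chloride hexahydrate 2.95 mg; ammonium chloride 2.35 mL; hemin 0.32 mL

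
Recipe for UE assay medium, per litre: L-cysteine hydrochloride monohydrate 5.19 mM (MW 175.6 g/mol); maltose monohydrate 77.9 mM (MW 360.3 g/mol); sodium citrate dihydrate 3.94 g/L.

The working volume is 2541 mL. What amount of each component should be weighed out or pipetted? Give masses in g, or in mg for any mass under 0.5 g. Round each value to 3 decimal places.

L-cysteine hydrochloride monohydrate 2.316 g; maltose monohydrate 71.319 g; sodium citrate dihydrate 10.012 g

Working volume: 2541 mL = 2.541 L.
L-cysteine hydrochloride monohydrate: 5.19 mmol/L × 175.6 g/mol × 2.541 L ÷ 1000 = 2.316 g
maltose monohydrate: 77.9 mmol/L × 360.3 g/mol × 2.541 L ÷ 1000 = 71.319 g
sodium citrate dihydrate: 3.94 g/L × 2.541 L = 10.012 g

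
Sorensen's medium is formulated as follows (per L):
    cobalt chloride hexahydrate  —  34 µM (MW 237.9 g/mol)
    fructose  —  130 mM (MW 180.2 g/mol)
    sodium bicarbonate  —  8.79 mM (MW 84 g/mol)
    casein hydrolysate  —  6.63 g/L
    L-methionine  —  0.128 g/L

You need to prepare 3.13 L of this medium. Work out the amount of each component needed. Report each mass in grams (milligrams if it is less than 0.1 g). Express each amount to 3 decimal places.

Working volume: 3.13 L.
cobalt chloride hexahydrate: 34 µmol/L × 237.9 g/mol × 3.13 L ÷ 1000 = 25.317 mg
fructose: 130 mmol/L × 180.2 g/mol × 3.13 L ÷ 1000 = 73.323 g
sodium bicarbonate: 8.79 mmol/L × 84 g/mol × 3.13 L ÷ 1000 = 2.311 g
casein hydrolysate: 6.63 g/L × 3.13 L = 20.752 g
L-methionine: 0.128 g/L × 3.13 L = 0.401 g

cobalt chloride hexahydrate 25.317 mg; fructose 73.323 g; sodium bicarbonate 2.311 g; casein hydrolysate 20.752 g; L-methionine 0.401 g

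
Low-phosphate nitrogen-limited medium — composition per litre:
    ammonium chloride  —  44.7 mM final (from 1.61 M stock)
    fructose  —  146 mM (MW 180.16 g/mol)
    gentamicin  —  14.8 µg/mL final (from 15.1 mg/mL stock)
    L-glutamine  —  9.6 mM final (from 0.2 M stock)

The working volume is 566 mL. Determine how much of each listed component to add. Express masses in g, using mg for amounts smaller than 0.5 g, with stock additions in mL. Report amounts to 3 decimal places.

ammonium chloride 15.714 mL; fructose 14.888 g; gentamicin 0.555 mL; L-glutamine 27.168 mL

Working volume: 566 mL = 0.566 L.
ammonium chloride: V = C2·V2/C1 = 44.7 mM × 566 mL ÷ 1610 mM = 15.714 mL
fructose: 146 mmol/L × 180.16 g/mol × 0.566 L ÷ 1000 = 14.888 g
gentamicin: C1V1 = C2V2 → 14.8 µg/mL × 566 mL ÷ 15100 µg/mL = 0.555 mL
L-glutamine: C1V1 = C2V2 → 9.6 mM × 566 mL ÷ 200 mM = 27.168 mL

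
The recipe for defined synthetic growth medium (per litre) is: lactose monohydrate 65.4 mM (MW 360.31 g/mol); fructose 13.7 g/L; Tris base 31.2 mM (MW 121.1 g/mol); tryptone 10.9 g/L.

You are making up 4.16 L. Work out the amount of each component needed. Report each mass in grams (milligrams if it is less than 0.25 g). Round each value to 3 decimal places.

lactose monohydrate 98.027 g; fructose 56.992 g; Tris base 15.718 g; tryptone 45.344 g

Working volume: 4.16 L.
lactose monohydrate: 65.4 mmol/L × 360.31 g/mol × 4.16 L ÷ 1000 = 98.027 g
fructose: 13.7 g/L × 4.16 L = 56.992 g
Tris base: 31.2 mmol/L × 121.1 g/mol × 4.16 L ÷ 1000 = 15.718 g
tryptone: 10.9 g/L × 4.16 L = 45.344 g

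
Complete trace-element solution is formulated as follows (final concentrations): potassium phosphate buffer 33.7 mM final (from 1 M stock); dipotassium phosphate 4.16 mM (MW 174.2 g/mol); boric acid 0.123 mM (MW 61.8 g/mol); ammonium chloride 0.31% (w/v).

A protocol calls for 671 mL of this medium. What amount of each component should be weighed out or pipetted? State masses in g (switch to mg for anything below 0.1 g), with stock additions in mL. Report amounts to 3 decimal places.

potassium phosphate buffer 22.613 mL; dipotassium phosphate 0.486 g; boric acid 5.101 mg; ammonium chloride 2.080 g

Working volume: 671 mL = 0.671 L.
potassium phosphate buffer: dilute stock: 33.7 mM × 671 mL ÷ 1000 mM = 22.613 mL
dipotassium phosphate: 4.16 mmol/L × 174.2 g/mol × 0.671 L ÷ 1000 = 0.486 g
boric acid: 0.123 mmol/L × 61.8 mg/mmol × 0.671 L = 5.101 mg
ammonium chloride: 0.31% w/v = 3.1 g/L → 3.1 × 0.671 L = 2.080 g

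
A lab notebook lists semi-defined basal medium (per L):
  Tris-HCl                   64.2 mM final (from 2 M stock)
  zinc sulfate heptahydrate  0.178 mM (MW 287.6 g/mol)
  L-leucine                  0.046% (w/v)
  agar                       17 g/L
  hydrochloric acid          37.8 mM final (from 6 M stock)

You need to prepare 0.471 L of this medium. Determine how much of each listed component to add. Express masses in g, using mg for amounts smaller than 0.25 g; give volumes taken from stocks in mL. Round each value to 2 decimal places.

Tris-HCl 15.12 mL; zinc sulfate heptahydrate 24.11 mg; L-leucine 216.66 mg; agar 8.01 g; hydrochloric acid 2.97 mL

Scale factor relative to 1 L: 0.471.
Tris-HCl: C1V1 = C2V2 → 64.2 mM × 471 mL ÷ 2000 mM = 15.12 mL
zinc sulfate heptahydrate: 0.178 mmol/L × 287.6 mg/mmol × 0.471 L = 24.11 mg
L-leucine: 0.046% w/v = 0.46 g/L → 0.46 × 0.471 L = 0.21666 g = 216.66 mg
agar: 17 g/L × 0.471 L = 8.01 g
hydrochloric acid: V = C2·V2/C1 = 37.8 mM × 471 mL ÷ 6000 mM = 2.97 mL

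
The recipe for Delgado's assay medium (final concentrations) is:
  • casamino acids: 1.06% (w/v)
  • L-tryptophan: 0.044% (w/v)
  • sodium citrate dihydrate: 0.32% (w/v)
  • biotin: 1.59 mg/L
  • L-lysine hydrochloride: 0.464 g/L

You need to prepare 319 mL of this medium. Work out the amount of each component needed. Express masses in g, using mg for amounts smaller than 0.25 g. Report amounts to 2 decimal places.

Scale factor relative to 1 L: 0.319.
casamino acids: 1.06 g per 100 mL × 319 mL ÷ 100 = 3.38 g
L-tryptophan: 0.044 g per 100 mL × 319 mL ÷ 100 = 0.14036 g = 140.36 mg
sodium citrate dihydrate: 0.32 g per 100 mL × 319 mL ÷ 100 = 1.02 g
biotin: 1.59 mg/L × 0.319 L = 0.51 mg
L-lysine hydrochloride: 0.464 g/L × 0.319 L = 0.148016 g = 148.02 mg

casamino acids 3.38 g; L-tryptophan 140.36 mg; sodium citrate dihydrate 1.02 g; biotin 0.51 mg; L-lysine hydrochloride 148.02 mg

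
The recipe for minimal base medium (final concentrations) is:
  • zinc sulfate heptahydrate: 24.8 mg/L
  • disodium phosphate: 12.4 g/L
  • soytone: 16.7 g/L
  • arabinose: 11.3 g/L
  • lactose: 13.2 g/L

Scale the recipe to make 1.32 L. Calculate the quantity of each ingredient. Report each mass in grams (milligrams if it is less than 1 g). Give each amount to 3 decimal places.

Working volume: 1.32 L.
zinc sulfate heptahydrate: 24.8 mg/L × 1.32 L = 32.736 mg
disodium phosphate: 12.4 g/L × 1.32 L = 16.368 g
soytone: 16.7 g/L × 1.32 L = 22.044 g
arabinose: 11.3 g/L × 1.32 L = 14.916 g
lactose: 13.2 g/L × 1.32 L = 17.424 g

zinc sulfate heptahydrate 32.736 mg; disodium phosphate 16.368 g; soytone 22.044 g; arabinose 14.916 g; lactose 17.424 g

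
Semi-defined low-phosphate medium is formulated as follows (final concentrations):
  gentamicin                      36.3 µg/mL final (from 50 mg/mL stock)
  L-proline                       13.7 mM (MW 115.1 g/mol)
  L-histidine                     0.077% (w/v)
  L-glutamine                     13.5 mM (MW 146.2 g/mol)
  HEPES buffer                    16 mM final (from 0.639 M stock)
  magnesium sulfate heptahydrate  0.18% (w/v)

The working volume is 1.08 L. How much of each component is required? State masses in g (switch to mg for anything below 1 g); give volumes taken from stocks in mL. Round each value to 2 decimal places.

Scale factor relative to 1 L: 1.08.
gentamicin: C1V1 = C2V2 → 36.3 µg/mL × 1080 mL ÷ 50000 µg/mL = 0.78 mL
L-proline: 13.7 mmol/L × 115.1 g/mol × 1.08 L ÷ 1000 = 1.70 g
L-histidine: 0.077% w/v = 0.77 g/L → 0.77 × 1.08 L = 0.8316 g = 831.60 mg
L-glutamine: 13.5 mmol/L × 146.2 g/mol × 1.08 L ÷ 1000 = 2.13 g
HEPES buffer: V = C2·V2/C1 = 16 mM × 1080 mL ÷ 639 mM = 27.04 mL
magnesium sulfate heptahydrate: 0.18% w/v = 1.8 g/L → 1.8 × 1.08 L = 1.94 g

gentamicin 0.78 mL; L-proline 1.70 g; L-histidine 831.60 mg; L-glutamine 2.13 g; HEPES buffer 27.04 mL; magnesium sulfate heptahydrate 1.94 g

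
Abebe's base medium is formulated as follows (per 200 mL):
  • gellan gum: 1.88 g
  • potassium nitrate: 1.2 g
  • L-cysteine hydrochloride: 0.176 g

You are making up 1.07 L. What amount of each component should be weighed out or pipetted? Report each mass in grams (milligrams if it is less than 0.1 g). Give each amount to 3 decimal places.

gellan gum 10.058 g; potassium nitrate 6.420 g; L-cysteine hydrochloride 0.942 g

Ratio of target to recipe volume: 1070 / 200 = 5.35.
gellan gum: 1.88 g × (1070 mL / 200 mL) = 10.058 g
potassium nitrate: 1.2 g × (1070 mL / 200 mL) = 6.420 g
L-cysteine hydrochloride: 0.176 g × (1070 mL / 200 mL) = 0.942 g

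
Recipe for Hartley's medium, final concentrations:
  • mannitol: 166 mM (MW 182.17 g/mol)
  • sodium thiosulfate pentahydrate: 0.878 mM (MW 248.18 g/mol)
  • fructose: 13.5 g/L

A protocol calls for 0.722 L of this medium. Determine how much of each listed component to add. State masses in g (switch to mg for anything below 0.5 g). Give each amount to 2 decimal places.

mannitol 21.83 g; sodium thiosulfate pentahydrate 157.33 mg; fructose 9.75 g

Scale factor relative to 1 L: 0.722.
mannitol: 166 mmol/L × 182.17 g/mol × 0.722 L ÷ 1000 = 21.83 g
sodium thiosulfate pentahydrate: 0.878 mmol/L × 248.18 mg/mmol × 0.722 L = 157.33 mg
fructose: 13.5 g/L × 0.722 L = 9.75 g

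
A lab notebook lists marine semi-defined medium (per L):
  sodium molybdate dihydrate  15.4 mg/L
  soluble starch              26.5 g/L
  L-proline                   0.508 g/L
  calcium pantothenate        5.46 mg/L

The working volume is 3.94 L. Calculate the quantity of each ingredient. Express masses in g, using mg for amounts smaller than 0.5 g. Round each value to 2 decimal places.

Working volume: 3.94 L.
sodium molybdate dihydrate: 15.4 mg/L × 3.94 L = 60.68 mg
soluble starch: 26.5 g/L × 3.94 L = 104.41 g
L-proline: 0.508 g/L × 3.94 L = 2.00 g
calcium pantothenate: 5.46 mg/L × 3.94 L = 21.51 mg

sodium molybdate dihydrate 60.68 mg; soluble starch 104.41 g; L-proline 2.00 g; calcium pantothenate 21.51 mg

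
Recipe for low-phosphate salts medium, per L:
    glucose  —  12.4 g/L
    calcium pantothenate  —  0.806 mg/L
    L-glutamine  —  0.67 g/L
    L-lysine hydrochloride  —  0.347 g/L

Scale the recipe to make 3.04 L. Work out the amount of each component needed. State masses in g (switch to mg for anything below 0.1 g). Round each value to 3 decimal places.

glucose 37.696 g; calcium pantothenate 2.450 mg; L-glutamine 2.037 g; L-lysine hydrochloride 1.055 g

Working volume: 3.04 L.
glucose: 12.4 g/L × 3.04 L = 37.696 g
calcium pantothenate: 0.806 mg/L × 3.04 L = 2.450 mg
L-glutamine: 0.67 g/L × 3.04 L = 2.037 g
L-lysine hydrochloride: 0.347 g/L × 3.04 L = 1.055 g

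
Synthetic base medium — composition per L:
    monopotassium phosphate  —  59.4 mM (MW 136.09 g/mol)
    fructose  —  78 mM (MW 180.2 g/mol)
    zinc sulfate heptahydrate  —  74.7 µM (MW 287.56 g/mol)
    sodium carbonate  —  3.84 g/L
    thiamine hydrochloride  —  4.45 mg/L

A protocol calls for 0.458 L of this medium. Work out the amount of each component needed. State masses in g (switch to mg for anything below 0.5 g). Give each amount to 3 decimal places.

Working volume: 0.458 L.
monopotassium phosphate: 59.4 mmol/L × 136.09 g/mol × 0.458 L ÷ 1000 = 3.702 g
fructose: 78 mmol/L × 180.2 g/mol × 0.458 L ÷ 1000 = 6.437 g
zinc sulfate heptahydrate: 74.7 µmol/L × 287.56 g/mol × 0.458 L ÷ 1000 = 9.838 mg
sodium carbonate: 3.84 g/L × 0.458 L = 1.759 g
thiamine hydrochloride: 4.45 mg/L × 0.458 L = 2.038 mg

monopotassium phosphate 3.702 g; fructose 6.437 g; zinc sulfate heptahydrate 9.838 mg; sodium carbonate 1.759 g; thiamine hydrochloride 2.038 mg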